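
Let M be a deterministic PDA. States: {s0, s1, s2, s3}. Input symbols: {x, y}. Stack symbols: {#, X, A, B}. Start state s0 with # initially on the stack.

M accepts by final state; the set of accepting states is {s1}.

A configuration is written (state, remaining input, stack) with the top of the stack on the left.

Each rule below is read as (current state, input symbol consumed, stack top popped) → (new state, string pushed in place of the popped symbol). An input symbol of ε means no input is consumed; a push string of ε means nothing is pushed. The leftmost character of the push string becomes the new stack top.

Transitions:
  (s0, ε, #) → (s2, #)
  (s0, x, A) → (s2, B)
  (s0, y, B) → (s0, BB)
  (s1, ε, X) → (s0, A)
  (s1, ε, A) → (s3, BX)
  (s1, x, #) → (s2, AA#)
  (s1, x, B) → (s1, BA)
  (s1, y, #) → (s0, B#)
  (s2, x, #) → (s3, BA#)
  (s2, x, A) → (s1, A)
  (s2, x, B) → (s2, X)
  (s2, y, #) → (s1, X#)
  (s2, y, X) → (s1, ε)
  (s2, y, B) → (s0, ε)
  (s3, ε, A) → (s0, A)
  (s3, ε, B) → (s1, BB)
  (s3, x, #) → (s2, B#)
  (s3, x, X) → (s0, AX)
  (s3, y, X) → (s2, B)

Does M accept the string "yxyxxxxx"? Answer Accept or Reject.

Accept

(s0, yxyxxxxx, #) ⊢ (s2, yxyxxxxx, #) ⊢ (s1, xyxxxxx, X#) ⊢ (s0, xyxxxxx, A#) ⊢ (s2, yxxxxx, B#) ⊢ (s0, xxxxx, #) ⊢ (s2, xxxxx, #) ⊢ (s3, xxxx, BA#) ⊢ (s1, xxxx, BBA#) ⊢ (s1, xxx, BABA#) ⊢ (s1, xx, BAABA#) ⊢ (s1, x, BAAABA#) ⊢ (s1, ε, BAAAABA#)
All input consumed; state s1 ∈ F.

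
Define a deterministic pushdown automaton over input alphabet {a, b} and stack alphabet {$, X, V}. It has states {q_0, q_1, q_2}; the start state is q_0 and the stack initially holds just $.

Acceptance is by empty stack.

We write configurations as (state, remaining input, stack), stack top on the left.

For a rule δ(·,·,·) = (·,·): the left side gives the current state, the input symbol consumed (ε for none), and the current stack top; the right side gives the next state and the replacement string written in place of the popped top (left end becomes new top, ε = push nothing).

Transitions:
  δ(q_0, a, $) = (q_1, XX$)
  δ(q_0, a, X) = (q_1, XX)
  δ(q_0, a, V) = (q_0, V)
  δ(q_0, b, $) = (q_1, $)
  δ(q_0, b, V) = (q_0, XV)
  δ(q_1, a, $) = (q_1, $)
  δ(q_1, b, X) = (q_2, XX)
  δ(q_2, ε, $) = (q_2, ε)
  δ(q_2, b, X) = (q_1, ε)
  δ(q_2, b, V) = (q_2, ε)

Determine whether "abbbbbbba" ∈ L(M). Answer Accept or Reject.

(q_0, abbbbbbba, $)
  read a, top $: go to q_1, push XX$ → (q_1, bbbbbbba, XX$)
  read b, top X: go to q_2, push XX → (q_2, bbbbbba, XXX$)
  read b, top X: go to q_1, push ε → (q_1, bbbbba, XX$)
  read b, top X: go to q_2, push XX → (q_2, bbbba, XXX$)
  read b, top X: go to q_1, push ε → (q_1, bbba, XX$)
  read b, top X: go to q_2, push XX → (q_2, bba, XXX$)
  read b, top X: go to q_1, push ε → (q_1, ba, XX$)
  read b, top X: go to q_2, push XX → (q_2, a, XXX$)
No transition applies at (q_2, a, XXX$); input not fully consumed.

Reject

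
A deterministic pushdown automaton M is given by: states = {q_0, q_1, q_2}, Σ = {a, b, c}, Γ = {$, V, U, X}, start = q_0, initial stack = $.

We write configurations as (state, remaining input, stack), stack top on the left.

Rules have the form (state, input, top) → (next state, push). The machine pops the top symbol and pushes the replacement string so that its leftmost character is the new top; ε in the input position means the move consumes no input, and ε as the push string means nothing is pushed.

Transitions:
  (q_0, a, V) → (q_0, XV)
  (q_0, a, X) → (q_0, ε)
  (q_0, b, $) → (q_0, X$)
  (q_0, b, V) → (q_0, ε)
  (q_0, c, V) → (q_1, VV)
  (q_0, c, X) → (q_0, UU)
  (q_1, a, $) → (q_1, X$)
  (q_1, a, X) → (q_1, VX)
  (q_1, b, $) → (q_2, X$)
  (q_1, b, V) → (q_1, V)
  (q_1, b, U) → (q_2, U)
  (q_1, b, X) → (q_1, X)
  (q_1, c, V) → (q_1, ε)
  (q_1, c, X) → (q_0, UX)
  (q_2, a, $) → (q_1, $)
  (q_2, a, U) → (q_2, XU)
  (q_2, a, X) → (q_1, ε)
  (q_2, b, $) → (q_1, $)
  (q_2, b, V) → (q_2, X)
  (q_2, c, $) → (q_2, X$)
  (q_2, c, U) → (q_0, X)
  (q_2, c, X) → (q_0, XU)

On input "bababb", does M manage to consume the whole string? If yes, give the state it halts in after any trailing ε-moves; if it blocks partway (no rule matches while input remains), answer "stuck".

(q_0, bababb, $)
  read b, top $: go to q_0, push X$ → (q_0, ababb, X$)
  read a, top X: go to q_0, push ε → (q_0, babb, $)
  read b, top $: go to q_0, push X$ → (q_0, abb, X$)
  read a, top X: go to q_0, push ε → (q_0, bb, $)
  read b, top $: go to q_0, push X$ → (q_0, b, X$)
No transition for (q_0, b, top X); M blocks with input b remaining.

stuck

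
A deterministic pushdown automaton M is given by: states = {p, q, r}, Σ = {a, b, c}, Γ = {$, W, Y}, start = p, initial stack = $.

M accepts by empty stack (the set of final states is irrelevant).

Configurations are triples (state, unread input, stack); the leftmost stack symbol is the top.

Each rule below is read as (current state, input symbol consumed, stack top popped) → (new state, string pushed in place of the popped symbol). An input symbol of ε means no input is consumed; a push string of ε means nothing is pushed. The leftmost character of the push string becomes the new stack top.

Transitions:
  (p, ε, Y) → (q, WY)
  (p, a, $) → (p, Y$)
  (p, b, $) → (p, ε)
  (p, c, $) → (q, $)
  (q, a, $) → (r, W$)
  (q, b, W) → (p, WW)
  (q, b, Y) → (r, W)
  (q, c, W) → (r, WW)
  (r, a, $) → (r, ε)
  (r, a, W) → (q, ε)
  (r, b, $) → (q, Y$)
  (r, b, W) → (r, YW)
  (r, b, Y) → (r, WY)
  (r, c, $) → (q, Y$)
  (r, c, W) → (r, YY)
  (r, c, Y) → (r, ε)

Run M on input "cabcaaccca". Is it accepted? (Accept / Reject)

Accept

(p, cabcaaccca, $)
  read c, top $: go to q, push $ → (q, abcaaccca, $)
  read a, top $: go to r, push W$ → (r, bcaaccca, W$)
  read b, top W: go to r, push YW → (r, caaccca, YW$)
  read c, top Y: go to r, push ε → (r, aaccca, W$)
  read a, top W: go to q, push ε → (q, accca, $)
  read a, top $: go to r, push W$ → (r, ccca, W$)
  read c, top W: go to r, push YY → (r, cca, YY$)
  read c, top Y: go to r, push ε → (r, ca, Y$)
  read c, top Y: go to r, push ε → (r, a, $)
  read a, top $: go to r, push ε → (r, ε, ε)
All input consumed and the stack is empty.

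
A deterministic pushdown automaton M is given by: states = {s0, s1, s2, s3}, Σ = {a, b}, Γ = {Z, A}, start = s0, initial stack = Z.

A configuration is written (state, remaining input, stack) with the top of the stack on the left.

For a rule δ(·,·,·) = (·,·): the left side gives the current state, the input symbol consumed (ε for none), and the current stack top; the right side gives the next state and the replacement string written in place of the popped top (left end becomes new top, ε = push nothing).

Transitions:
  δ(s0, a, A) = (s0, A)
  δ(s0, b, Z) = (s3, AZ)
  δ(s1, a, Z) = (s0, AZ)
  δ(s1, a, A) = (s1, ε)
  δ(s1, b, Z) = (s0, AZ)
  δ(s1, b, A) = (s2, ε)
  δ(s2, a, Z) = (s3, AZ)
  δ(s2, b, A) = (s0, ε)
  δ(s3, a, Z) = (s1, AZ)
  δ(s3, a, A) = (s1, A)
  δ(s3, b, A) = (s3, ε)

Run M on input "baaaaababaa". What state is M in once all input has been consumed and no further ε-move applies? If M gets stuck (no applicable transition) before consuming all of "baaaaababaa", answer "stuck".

stuck

(s0, baaaaababaa, Z)
  read b, top Z: go to s3, push AZ → (s3, aaaaababaa, AZ)
  read a, top A: go to s1, push A → (s1, aaaababaa, AZ)
  read a, top A: go to s1, push ε → (s1, aaababaa, Z)
  read a, top Z: go to s0, push AZ → (s0, aababaa, AZ)
  read a, top A: go to s0, push A → (s0, ababaa, AZ)
  read a, top A: go to s0, push A → (s0, babaa, AZ)
No transition for (s0, b, top A); M blocks with input babaa remaining.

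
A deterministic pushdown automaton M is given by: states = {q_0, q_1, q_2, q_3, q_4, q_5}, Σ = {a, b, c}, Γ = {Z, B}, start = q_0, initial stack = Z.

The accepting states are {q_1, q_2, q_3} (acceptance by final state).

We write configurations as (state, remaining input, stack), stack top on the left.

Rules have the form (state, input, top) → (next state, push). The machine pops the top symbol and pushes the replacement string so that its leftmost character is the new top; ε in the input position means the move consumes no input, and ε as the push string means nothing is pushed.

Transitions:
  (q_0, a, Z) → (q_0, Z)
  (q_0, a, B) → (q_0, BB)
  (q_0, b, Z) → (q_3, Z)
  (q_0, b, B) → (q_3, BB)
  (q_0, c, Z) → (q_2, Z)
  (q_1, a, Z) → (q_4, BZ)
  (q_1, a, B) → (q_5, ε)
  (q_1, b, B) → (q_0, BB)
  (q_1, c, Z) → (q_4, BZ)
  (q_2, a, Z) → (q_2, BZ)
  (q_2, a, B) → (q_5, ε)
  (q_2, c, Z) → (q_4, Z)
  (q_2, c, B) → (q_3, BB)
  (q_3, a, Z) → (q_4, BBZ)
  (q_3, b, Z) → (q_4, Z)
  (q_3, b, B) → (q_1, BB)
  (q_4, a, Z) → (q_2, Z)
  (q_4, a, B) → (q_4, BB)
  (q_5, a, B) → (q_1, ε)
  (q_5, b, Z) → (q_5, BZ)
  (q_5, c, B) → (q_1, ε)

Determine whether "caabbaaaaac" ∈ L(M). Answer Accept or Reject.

(q_0, caabbaaaaac, Z) ⊢ (q_2, aabbaaaaac, Z) ⊢ (q_2, abbaaaaac, BZ) ⊢ (q_5, bbaaaaac, Z) ⊢ (q_5, baaaaac, BZ)
No transition applies at (q_5, baaaaac, BZ); input not fully consumed.

Reject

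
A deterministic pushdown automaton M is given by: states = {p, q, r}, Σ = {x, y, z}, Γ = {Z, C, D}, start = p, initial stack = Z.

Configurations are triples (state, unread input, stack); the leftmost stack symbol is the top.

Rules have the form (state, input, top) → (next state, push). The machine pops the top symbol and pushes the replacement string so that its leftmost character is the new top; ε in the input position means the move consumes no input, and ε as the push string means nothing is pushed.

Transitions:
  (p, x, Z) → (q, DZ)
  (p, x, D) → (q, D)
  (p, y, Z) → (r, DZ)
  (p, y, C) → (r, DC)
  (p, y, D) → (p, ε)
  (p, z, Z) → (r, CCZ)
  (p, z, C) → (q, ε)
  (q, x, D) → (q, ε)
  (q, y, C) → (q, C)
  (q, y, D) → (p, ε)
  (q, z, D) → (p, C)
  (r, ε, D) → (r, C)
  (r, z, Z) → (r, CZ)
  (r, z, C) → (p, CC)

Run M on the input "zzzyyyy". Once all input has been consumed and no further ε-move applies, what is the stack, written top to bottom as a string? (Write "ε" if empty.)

CCZ

(p, zzzyyyy, Z)
  read z, top Z: go to r, push CCZ → (r, zzyyyy, CCZ)
  read z, top C: go to p, push CC → (p, zyyyy, CCCZ)
  read z, top C: go to q, push ε → (q, yyyy, CCZ)
  read y, top C: go to q, push C → (q, yyy, CCZ)
  read y, top C: go to q, push C → (q, yy, CCZ)
  read y, top C: go to q, push C → (q, y, CCZ)
  read y, top C: go to q, push C → (q, ε, CCZ)
All input consumed in state q with stack CCZ.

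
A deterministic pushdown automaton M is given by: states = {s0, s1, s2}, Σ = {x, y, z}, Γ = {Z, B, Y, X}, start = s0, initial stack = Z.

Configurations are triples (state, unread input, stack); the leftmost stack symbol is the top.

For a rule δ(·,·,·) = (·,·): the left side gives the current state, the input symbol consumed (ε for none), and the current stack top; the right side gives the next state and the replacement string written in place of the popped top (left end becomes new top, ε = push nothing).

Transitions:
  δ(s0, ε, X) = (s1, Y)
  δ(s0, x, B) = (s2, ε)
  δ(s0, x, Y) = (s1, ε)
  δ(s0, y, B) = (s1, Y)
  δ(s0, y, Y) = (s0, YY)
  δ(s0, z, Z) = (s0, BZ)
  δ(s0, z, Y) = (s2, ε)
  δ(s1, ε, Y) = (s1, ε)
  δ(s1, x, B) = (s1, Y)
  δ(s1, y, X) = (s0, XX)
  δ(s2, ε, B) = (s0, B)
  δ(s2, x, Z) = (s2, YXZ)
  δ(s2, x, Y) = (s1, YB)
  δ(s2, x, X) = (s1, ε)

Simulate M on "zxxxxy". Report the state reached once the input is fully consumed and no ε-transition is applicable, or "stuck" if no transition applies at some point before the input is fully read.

s1

(s0, zxxxxy, Z)
  read z, top Z: go to s0, push BZ → (s0, xxxxy, BZ)
  read x, top B: go to s2, push ε → (s2, xxxy, Z)
  read x, top Z: go to s2, push YXZ → (s2, xxy, YXZ)
  read x, top Y: go to s1, push YB → (s1, xy, YBXZ)
  ε-move, top Y: go to s1, push ε → (s1, xy, BXZ)
  read x, top B: go to s1, push Y → (s1, y, YXZ)
  ε-move, top Y: go to s1, push ε → (s1, y, XZ)
  read y, top X: go to s0, push XX → (s0, ε, XXZ)
  ε-move, top X: go to s1, push Y → (s1, ε, YXZ)
  ε-move, top Y: go to s1, push ε → (s1, ε, XZ)
All input consumed; M is in state s1.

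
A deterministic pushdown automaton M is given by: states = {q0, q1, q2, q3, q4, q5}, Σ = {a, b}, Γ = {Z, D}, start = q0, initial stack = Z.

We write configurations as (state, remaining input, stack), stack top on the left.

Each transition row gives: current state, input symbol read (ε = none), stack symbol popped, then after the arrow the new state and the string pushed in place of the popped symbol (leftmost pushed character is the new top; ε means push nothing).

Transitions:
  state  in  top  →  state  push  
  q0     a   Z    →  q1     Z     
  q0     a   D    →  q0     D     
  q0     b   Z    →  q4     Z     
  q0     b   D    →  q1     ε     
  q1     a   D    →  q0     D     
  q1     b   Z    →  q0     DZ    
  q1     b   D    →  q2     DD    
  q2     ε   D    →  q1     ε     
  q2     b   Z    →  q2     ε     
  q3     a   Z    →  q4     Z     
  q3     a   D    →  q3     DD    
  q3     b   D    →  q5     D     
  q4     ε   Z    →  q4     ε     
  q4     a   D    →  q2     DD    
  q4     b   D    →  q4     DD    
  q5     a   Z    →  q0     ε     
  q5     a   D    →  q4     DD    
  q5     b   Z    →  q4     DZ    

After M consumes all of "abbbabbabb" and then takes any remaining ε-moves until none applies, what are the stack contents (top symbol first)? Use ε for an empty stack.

(q0, abbbabbabb, Z)
  read a, top Z: go to q1, push Z → (q1, bbbabbabb, Z)
  read b, top Z: go to q0, push DZ → (q0, bbabbabb, DZ)
  read b, top D: go to q1, push ε → (q1, babbabb, Z)
  read b, top Z: go to q0, push DZ → (q0, abbabb, DZ)
  read a, top D: go to q0, push D → (q0, bbabb, DZ)
  read b, top D: go to q1, push ε → (q1, babb, Z)
  read b, top Z: go to q0, push DZ → (q0, abb, DZ)
  read a, top D: go to q0, push D → (q0, bb, DZ)
  read b, top D: go to q1, push ε → (q1, b, Z)
  read b, top Z: go to q0, push DZ → (q0, ε, DZ)
All input consumed in state q0 with stack DZ.

DZ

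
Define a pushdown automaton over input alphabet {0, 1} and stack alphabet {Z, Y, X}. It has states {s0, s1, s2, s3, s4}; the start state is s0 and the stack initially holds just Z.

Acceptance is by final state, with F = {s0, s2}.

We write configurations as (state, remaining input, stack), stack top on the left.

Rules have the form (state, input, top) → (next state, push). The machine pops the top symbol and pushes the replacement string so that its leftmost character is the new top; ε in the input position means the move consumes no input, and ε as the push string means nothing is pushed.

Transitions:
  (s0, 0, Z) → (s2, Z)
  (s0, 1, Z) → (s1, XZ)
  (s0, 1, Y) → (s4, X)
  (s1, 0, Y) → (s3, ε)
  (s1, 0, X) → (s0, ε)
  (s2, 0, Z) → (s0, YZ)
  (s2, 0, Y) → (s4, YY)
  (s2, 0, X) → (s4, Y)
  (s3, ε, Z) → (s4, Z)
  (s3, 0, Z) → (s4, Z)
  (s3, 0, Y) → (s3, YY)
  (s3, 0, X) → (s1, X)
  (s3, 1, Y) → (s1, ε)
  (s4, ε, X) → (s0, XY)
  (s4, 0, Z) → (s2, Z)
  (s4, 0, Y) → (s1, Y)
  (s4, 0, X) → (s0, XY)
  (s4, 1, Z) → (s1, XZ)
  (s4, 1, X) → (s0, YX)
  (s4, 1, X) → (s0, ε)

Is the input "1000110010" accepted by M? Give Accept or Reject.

One accepting computation: (s0, 1000110010, Z) ⊢ (s1, 000110010, XZ) ⊢ (s0, 00110010, Z) ⊢ (s2, 0110010, Z) ⊢ (s0, 110010, YZ) ⊢ (s4, 10010, XZ) ⊢ (s0, 0010, Z) ⊢ (s2, 010, Z) ⊢ (s0, 10, YZ) ⊢ (s4, 0, XZ) ⊢ (s0, ε, XYZ)
All input consumed and state s0 ∈ F.

Accept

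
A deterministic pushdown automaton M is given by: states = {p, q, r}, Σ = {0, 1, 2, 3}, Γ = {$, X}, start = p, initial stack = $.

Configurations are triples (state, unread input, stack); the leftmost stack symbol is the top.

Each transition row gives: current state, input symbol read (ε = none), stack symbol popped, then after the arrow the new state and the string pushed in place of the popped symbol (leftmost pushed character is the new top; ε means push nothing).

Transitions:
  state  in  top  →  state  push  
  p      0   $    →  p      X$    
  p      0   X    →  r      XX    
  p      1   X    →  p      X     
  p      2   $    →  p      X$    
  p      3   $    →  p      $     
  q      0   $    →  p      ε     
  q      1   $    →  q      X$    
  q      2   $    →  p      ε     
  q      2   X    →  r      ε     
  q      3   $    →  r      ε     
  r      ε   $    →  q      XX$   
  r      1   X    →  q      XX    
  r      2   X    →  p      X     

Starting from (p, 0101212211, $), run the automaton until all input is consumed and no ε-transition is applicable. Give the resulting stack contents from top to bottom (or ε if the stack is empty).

XX$

(p, 0101212211, $)
  read 0, top $: go to p, push X$ → (p, 101212211, X$)
  read 1, top X: go to p, push X → (p, 01212211, X$)
  read 0, top X: go to r, push XX → (r, 1212211, XX$)
  read 1, top X: go to q, push XX → (q, 212211, XXX$)
  read 2, top X: go to r, push ε → (r, 12211, XX$)
  read 1, top X: go to q, push XX → (q, 2211, XXX$)
  read 2, top X: go to r, push ε → (r, 211, XX$)
  read 2, top X: go to p, push X → (p, 11, XX$)
  read 1, top X: go to p, push X → (p, 1, XX$)
  read 1, top X: go to p, push X → (p, ε, XX$)
All input consumed in state p with stack XX$.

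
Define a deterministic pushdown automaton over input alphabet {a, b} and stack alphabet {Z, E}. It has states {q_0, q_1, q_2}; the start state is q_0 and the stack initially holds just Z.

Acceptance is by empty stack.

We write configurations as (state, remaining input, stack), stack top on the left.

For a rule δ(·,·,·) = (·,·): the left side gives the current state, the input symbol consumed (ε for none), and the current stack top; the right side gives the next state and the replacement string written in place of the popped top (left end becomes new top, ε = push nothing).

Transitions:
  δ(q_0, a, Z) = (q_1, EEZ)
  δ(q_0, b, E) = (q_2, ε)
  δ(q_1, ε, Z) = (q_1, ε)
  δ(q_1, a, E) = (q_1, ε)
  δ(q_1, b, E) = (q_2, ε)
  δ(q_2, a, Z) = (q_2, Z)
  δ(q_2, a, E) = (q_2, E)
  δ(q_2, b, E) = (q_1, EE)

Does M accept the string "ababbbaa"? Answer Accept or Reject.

Accept

(q_0, ababbbaa, Z) ⊢ (q_1, babbbaa, EEZ) ⊢ (q_2, abbbaa, EZ) ⊢ (q_2, bbbaa, EZ) ⊢ (q_1, bbaa, EEZ) ⊢ (q_2, baa, EZ) ⊢ (q_1, aa, EEZ) ⊢ (q_1, a, EZ) ⊢ (q_1, ε, Z) ⊢ (q_1, ε, ε)
All input consumed and the stack is empty.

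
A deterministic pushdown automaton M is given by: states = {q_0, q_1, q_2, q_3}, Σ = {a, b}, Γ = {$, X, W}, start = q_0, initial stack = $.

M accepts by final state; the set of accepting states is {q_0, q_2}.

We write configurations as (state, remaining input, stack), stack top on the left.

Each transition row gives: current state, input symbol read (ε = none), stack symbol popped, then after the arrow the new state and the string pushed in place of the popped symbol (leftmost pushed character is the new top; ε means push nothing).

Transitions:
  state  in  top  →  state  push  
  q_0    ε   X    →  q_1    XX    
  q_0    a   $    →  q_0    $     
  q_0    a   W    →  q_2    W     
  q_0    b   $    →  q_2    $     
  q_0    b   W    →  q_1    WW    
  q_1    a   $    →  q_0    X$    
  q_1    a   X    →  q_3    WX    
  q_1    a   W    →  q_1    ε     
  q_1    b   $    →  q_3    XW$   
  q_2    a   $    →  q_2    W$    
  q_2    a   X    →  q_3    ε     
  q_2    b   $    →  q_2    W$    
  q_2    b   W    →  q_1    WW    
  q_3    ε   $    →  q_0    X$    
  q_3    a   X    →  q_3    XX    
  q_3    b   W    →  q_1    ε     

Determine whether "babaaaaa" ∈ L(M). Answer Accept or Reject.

(q_0, babaaaaa, $) ⊢ (q_2, abaaaaa, $) ⊢ (q_2, baaaaa, W$) ⊢ (q_1, aaaaa, WW$) ⊢ (q_1, aaaa, W$) ⊢ (q_1, aaa, $) ⊢ (q_0, aa, X$) ⊢ (q_1, aa, XX$) ⊢ (q_3, a, WXX$)
No transition applies at (q_3, a, WXX$); input not fully consumed.

Reject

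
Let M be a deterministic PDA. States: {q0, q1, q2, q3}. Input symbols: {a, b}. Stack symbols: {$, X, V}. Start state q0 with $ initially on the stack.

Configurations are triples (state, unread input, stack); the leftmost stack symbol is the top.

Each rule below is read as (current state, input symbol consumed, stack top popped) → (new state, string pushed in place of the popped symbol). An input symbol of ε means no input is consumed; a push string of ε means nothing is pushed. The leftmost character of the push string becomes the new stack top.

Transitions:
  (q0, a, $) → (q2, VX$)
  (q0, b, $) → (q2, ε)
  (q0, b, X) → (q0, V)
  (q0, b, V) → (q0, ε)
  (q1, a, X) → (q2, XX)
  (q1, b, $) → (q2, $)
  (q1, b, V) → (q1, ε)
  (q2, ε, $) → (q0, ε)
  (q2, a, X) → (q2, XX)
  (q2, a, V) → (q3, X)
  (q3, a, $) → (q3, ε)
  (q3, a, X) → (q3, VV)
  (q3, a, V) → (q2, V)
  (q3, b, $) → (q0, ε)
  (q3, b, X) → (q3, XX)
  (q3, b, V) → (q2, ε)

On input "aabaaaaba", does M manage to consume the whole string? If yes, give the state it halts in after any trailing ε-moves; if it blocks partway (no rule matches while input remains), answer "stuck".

(q0, aabaaaaba, $)
  read a, top $: go to q2, push VX$ → (q2, abaaaaba, VX$)
  read a, top V: go to q3, push X → (q3, baaaaba, XX$)
  read b, top X: go to q3, push XX → (q3, aaaaba, XXX$)
  read a, top X: go to q3, push VV → (q3, aaaba, VVXX$)
  read a, top V: go to q2, push V → (q2, aaba, VVXX$)
  read a, top V: go to q3, push X → (q3, aba, XVXX$)
  read a, top X: go to q3, push VV → (q3, ba, VVVXX$)
  read b, top V: go to q2, push ε → (q2, a, VVXX$)
  read a, top V: go to q3, push X → (q3, ε, XVXX$)
All input consumed; M is in state q3.

q3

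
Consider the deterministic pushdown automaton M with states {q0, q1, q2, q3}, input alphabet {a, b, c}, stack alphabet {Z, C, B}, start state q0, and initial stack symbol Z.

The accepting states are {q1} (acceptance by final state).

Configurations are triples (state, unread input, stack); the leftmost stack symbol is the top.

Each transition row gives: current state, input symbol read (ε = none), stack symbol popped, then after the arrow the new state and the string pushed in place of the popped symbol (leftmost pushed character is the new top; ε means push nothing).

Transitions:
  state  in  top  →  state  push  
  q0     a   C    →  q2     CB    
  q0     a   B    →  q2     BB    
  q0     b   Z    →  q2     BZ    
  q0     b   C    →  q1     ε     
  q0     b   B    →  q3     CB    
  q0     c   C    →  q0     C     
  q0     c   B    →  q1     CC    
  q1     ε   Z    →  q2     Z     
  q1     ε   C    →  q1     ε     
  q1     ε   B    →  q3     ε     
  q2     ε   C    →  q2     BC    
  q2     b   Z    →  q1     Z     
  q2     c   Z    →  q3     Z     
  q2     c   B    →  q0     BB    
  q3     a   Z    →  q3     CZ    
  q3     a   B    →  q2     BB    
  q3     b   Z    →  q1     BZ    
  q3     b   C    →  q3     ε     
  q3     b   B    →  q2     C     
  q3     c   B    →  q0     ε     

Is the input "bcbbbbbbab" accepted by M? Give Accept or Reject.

(q0, bcbbbbbbab, Z) ⊢ (q2, cbbbbbbab, BZ) ⊢ (q0, bbbbbbab, BBZ) ⊢ (q3, bbbbbab, CBBZ) ⊢ (q3, bbbbab, BBZ) ⊢ (q2, bbbab, CBZ) ⊢ (q2, bbbab, BCBZ)
No transition applies at (q2, bbbab, BCBZ); input not fully consumed.

Reject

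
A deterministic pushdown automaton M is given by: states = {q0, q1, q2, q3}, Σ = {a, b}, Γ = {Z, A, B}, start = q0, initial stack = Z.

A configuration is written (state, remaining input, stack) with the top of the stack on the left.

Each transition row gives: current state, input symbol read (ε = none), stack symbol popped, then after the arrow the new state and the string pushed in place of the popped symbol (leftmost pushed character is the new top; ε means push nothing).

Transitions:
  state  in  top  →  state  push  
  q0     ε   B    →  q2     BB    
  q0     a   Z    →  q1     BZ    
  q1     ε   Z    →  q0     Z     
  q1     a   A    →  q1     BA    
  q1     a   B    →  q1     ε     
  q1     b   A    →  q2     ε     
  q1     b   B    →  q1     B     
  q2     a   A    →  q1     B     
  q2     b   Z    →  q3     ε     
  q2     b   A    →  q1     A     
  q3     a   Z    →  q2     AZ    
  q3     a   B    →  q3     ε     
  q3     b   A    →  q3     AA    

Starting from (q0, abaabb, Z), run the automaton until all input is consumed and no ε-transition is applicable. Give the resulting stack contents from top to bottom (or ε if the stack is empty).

BZ

(q0, abaabb, Z)
  read a, top Z: go to q1, push BZ → (q1, baabb, BZ)
  read b, top B: go to q1, push B → (q1, aabb, BZ)
  read a, top B: go to q1, push ε → (q1, abb, Z)
  ε-move, top Z: go to q0, push Z → (q0, abb, Z)
  read a, top Z: go to q1, push BZ → (q1, bb, BZ)
  read b, top B: go to q1, push B → (q1, b, BZ)
  read b, top B: go to q1, push B → (q1, ε, BZ)
All input consumed in state q1 with stack BZ.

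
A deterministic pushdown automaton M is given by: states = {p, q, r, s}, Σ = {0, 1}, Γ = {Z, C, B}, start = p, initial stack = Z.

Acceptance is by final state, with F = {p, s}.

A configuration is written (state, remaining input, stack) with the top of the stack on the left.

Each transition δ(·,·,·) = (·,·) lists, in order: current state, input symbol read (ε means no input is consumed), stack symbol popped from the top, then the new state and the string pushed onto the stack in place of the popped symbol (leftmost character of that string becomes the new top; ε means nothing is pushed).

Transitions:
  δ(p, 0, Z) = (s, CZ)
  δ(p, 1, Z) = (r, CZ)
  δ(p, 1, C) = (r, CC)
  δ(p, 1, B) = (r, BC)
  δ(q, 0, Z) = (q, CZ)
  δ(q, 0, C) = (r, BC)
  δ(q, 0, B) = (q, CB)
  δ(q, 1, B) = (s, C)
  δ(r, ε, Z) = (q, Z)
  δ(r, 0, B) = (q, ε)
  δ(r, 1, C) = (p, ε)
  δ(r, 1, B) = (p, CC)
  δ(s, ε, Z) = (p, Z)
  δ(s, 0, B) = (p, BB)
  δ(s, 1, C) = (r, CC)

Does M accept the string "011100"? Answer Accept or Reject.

(p, 011100, Z) ⊢ (s, 11100, CZ) ⊢ (r, 1100, CCZ) ⊢ (p, 100, CZ) ⊢ (r, 00, CCZ)
No transition applies at (r, 00, CCZ); input not fully consumed.

Reject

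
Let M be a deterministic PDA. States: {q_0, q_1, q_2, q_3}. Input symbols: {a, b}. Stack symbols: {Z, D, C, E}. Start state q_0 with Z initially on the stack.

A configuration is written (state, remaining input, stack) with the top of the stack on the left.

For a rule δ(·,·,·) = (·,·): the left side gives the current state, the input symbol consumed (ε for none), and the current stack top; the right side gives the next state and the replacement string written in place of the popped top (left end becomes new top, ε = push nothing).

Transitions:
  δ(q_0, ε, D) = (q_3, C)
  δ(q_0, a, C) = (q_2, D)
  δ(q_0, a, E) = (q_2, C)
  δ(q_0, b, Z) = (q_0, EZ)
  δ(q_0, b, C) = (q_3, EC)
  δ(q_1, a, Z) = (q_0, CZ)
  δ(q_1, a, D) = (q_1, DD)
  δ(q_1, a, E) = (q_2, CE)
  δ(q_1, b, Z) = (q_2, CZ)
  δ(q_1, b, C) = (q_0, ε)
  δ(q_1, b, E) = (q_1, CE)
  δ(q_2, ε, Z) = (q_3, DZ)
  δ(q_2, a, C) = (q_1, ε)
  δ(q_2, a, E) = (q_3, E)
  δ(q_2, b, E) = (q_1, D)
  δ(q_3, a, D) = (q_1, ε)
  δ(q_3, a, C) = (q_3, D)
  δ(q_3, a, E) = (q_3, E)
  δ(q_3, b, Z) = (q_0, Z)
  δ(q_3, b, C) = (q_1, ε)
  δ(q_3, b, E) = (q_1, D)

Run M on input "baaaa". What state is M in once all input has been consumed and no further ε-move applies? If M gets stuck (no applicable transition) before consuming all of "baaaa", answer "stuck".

(q_0, baaaa, Z)
  read b, top Z: go to q_0, push EZ → (q_0, aaaa, EZ)
  read a, top E: go to q_2, push C → (q_2, aaa, CZ)
  read a, top C: go to q_1, push ε → (q_1, aa, Z)
  read a, top Z: go to q_0, push CZ → (q_0, a, CZ)
  read a, top C: go to q_2, push D → (q_2, ε, DZ)
All input consumed; M is in state q_2.

q_2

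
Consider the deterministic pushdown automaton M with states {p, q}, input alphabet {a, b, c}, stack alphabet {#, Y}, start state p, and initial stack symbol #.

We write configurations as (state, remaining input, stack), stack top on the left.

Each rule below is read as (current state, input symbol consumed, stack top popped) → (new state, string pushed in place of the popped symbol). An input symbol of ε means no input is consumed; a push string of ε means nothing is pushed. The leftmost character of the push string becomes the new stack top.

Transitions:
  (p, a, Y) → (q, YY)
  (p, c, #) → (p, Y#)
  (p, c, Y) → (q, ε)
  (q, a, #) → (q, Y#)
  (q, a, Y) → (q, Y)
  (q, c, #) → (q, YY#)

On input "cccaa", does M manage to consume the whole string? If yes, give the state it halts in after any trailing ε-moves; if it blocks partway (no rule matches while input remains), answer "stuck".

q

(p, cccaa, #)
  read c, top #: go to p, push Y# → (p, ccaa, Y#)
  read c, top Y: go to q, push ε → (q, caa, #)
  read c, top #: go to q, push YY# → (q, aa, YY#)
  read a, top Y: go to q, push Y → (q, a, YY#)
  read a, top Y: go to q, push Y → (q, ε, YY#)
All input consumed; M is in state q.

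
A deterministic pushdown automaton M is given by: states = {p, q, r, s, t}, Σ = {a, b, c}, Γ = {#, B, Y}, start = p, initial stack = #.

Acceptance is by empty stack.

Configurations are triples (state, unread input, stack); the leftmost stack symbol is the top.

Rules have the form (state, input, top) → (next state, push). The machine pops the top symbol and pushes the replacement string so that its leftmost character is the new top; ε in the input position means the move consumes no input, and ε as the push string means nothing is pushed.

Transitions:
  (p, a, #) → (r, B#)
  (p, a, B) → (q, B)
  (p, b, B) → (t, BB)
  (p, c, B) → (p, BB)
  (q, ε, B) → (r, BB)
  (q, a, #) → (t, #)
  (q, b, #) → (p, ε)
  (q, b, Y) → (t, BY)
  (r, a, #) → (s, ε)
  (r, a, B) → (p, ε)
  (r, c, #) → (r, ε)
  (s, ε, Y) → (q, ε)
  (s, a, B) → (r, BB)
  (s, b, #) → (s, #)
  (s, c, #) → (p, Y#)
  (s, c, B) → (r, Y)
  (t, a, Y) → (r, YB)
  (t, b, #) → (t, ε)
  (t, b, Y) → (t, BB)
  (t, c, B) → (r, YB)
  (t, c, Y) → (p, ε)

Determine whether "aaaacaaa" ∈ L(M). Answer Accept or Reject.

(p, aaaacaaa, #) ⊢ (r, aaacaaa, B#) ⊢ (p, aacaaa, #) ⊢ (r, acaaa, B#) ⊢ (p, caaa, #)
No transition applies at (p, caaa, #); input not fully consumed.

Reject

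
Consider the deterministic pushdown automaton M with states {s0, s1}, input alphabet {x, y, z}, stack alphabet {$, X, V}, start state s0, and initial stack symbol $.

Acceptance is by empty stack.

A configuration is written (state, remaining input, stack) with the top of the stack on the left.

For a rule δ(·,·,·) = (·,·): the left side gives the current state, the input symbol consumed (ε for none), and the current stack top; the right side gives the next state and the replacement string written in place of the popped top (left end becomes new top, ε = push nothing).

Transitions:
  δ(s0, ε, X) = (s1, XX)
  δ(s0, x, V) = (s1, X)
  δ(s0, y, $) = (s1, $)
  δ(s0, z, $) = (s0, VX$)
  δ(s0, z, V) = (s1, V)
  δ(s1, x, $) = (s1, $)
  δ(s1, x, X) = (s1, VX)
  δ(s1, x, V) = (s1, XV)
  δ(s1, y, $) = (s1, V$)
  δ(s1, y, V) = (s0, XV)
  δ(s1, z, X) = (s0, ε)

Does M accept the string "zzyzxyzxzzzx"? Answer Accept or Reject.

Reject

(s0, zzyzxyzxzzzx, $)
  read z, top $: go to s0, push VX$ → (s0, zyzxyzxzzzx, VX$)
  read z, top V: go to s1, push V → (s1, yzxyzxzzzx, VX$)
  read y, top V: go to s0, push XV → (s0, zxyzxzzzx, XVX$)
  ε-move, top X: go to s1, push XX → (s1, zxyzxzzzx, XXVX$)
  read z, top X: go to s0, push ε → (s0, xyzxzzzx, XVX$)
  ε-move, top X: go to s1, push XX → (s1, xyzxzzzx, XXVX$)
  read x, top X: go to s1, push VX → (s1, yzxzzzx, VXXVX$)
  read y, top V: go to s0, push XV → (s0, zxzzzx, XVXXVX$)
  ε-move, top X: go to s1, push XX → (s1, zxzzzx, XXVXXVX$)
  read z, top X: go to s0, push ε → (s0, xzzzx, XVXXVX$)
  ε-move, top X: go to s1, push XX → (s1, xzzzx, XXVXXVX$)
  read x, top X: go to s1, push VX → (s1, zzzx, VXXVXXVX$)
No transition applies at (s1, zzzx, VXXVXXVX$); input not fully consumed.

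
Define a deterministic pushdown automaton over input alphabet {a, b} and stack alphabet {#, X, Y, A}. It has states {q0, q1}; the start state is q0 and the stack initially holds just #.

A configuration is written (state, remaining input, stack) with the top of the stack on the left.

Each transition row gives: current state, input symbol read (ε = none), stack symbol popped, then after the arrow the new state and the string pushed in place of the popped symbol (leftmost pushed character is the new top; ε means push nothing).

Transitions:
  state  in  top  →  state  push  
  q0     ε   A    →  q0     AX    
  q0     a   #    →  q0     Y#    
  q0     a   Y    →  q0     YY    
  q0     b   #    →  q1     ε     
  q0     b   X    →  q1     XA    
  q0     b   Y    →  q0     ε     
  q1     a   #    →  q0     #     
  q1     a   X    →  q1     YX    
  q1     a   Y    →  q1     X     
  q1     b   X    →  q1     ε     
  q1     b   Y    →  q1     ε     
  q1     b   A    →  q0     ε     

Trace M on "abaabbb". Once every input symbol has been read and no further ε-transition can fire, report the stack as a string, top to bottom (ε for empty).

ε

(q0, abaabbb, #)
  read a, top #: go to q0, push Y# → (q0, baabbb, Y#)
  read b, top Y: go to q0, push ε → (q0, aabbb, #)
  read a, top #: go to q0, push Y# → (q0, abbb, Y#)
  read a, top Y: go to q0, push YY → (q0, bbb, YY#)
  read b, top Y: go to q0, push ε → (q0, bb, Y#)
  read b, top Y: go to q0, push ε → (q0, b, #)
  read b, top #: go to q1, push ε → (q1, ε, ε)
All input consumed in state q1 with stack ε.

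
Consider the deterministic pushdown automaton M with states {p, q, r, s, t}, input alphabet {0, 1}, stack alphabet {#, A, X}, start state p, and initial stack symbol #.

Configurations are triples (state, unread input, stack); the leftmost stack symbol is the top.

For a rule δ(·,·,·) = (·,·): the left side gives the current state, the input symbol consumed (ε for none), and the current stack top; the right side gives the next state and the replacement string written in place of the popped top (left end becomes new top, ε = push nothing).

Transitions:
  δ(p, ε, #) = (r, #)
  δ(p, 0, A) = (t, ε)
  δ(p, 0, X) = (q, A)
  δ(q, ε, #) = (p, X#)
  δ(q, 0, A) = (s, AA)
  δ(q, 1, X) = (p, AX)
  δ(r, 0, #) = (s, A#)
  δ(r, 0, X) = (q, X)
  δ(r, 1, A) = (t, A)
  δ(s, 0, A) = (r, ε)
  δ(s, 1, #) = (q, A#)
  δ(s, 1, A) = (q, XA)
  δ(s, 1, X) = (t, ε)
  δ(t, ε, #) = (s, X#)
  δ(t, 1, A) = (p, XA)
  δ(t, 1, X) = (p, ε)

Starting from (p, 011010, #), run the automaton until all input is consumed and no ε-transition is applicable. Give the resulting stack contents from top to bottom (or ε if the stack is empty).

(p, 011010, #)
  ε-move, top #: go to r, push # → (r, 011010, #)
  read 0, top #: go to s, push A# → (s, 11010, A#)
  read 1, top A: go to q, push XA → (q, 1010, XA#)
  read 1, top X: go to p, push AX → (p, 010, AXA#)
  read 0, top A: go to t, push ε → (t, 10, XA#)
  read 1, top X: go to p, push ε → (p, 0, A#)
  read 0, top A: go to t, push ε → (t, ε, #)
  ε-move, top #: go to s, push X# → (s, ε, X#)
All input consumed in state s with stack X#.

X#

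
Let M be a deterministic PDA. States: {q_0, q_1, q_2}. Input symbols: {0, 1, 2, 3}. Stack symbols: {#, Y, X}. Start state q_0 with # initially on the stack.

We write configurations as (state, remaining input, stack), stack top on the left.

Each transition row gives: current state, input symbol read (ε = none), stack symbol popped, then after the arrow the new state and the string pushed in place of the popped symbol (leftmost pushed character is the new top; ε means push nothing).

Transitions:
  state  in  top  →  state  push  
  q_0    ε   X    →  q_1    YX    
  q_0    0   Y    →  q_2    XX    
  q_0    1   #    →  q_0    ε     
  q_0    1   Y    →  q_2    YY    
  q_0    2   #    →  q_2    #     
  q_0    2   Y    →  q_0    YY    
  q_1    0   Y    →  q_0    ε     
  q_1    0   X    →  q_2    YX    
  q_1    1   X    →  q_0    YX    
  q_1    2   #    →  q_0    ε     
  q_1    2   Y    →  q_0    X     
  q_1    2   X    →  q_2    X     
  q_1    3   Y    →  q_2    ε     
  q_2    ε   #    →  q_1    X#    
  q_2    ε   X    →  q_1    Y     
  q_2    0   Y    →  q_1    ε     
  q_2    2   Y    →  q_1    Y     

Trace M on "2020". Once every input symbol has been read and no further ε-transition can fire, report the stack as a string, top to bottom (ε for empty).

YX#

(q_0, 2020, #) ⊢ (q_2, 020, #) ⊢ (q_1, 020, X#) ⊢ (q_2, 20, YX#) ⊢ (q_1, 0, YX#) ⊢ (q_0, ε, X#) ⊢ (q_1, ε, YX#)
All input consumed in state q_1 with stack YX#.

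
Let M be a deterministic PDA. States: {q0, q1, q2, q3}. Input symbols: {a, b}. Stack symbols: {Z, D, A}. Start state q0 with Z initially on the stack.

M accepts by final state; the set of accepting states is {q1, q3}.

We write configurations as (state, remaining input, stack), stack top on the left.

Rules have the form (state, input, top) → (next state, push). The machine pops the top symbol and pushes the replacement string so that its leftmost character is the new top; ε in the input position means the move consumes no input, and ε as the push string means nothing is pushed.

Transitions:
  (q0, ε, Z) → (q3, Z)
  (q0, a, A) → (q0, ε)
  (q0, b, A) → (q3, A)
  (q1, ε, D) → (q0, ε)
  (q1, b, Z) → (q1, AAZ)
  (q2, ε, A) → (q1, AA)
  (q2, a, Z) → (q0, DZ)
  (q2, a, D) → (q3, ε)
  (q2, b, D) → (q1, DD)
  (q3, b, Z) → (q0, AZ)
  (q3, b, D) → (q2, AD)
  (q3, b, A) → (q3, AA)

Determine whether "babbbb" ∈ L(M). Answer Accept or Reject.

(q0, babbbb, Z) ⊢ (q3, babbbb, Z) ⊢ (q0, abbbb, AZ) ⊢ (q0, bbbb, Z) ⊢ (q3, bbbb, Z) ⊢ (q0, bbb, AZ) ⊢ (q3, bb, AZ) ⊢ (q3, b, AAZ) ⊢ (q3, ε, AAAZ)
All input consumed; state q3 ∈ F.

Accept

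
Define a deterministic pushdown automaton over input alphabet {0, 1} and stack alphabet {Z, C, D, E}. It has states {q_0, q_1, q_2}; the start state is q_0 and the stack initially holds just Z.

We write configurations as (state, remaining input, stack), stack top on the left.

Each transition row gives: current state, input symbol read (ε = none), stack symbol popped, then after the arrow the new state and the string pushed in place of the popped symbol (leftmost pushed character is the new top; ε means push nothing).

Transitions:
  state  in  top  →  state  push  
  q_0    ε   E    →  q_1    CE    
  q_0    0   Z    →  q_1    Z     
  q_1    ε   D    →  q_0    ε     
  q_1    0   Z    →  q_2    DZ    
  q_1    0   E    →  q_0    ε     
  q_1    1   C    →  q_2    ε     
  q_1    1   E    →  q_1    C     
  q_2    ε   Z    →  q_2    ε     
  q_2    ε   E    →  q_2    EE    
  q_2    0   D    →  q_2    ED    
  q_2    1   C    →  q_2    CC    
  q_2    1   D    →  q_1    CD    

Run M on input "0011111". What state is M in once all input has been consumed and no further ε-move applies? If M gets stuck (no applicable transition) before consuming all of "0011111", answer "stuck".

q_1

(q_0, 0011111, Z) ⊢ (q_1, 011111, Z) ⊢ (q_2, 11111, DZ) ⊢ (q_1, 1111, CDZ) ⊢ (q_2, 111, DZ) ⊢ (q_1, 11, CDZ) ⊢ (q_2, 1, DZ) ⊢ (q_1, ε, CDZ)
All input consumed; M is in state q_1.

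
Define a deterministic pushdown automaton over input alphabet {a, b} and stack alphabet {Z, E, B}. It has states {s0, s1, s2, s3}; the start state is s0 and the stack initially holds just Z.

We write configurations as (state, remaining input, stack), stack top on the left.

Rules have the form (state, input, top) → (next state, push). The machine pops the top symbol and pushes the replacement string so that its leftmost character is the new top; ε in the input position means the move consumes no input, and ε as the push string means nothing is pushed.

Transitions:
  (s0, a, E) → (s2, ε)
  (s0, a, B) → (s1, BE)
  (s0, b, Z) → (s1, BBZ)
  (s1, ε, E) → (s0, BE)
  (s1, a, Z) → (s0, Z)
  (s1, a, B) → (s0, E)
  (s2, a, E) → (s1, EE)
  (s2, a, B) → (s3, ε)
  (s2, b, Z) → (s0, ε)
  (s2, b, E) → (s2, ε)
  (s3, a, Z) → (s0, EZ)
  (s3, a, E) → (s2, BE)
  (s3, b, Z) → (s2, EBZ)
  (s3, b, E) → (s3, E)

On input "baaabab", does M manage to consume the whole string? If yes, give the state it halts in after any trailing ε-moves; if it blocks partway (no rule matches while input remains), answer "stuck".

stuck

(s0, baaabab, Z)
  read b, top Z: go to s1, push BBZ → (s1, aaabab, BBZ)
  read a, top B: go to s0, push E → (s0, aabab, EBZ)
  read a, top E: go to s2, push ε → (s2, abab, BZ)
  read a, top B: go to s3, push ε → (s3, bab, Z)
  read b, top Z: go to s2, push EBZ → (s2, ab, EBZ)
  read a, top E: go to s1, push EE → (s1, b, EEBZ)
  ε-move, top E: go to s0, push BE → (s0, b, BEEBZ)
No transition for (s0, b, top B); M blocks with input b remaining.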